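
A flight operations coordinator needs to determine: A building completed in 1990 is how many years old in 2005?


Birth year: 1990
Current year: 2005
Age = current year - birth year
Age = 2005 - 1990 = 15

15


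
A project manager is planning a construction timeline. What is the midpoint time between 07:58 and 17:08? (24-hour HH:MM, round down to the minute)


Start time: 07:58 = 478 minutes from midnight
End time: 17:08 = 1028 minutes from midnight
Sum: 478 + 1028 = 1506
Midpoint: 1506 / 2 = 753 minutes
Convert: 753 / 60 = 12 hours, 33 minutes
Result: 12:33

12:33


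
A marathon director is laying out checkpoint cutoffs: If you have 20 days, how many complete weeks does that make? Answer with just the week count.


Total days: 20
Days per week: 7
Division: 20 / 7 = 2 remainder 6
Complete weeks: 2
Remaining days: 6

2


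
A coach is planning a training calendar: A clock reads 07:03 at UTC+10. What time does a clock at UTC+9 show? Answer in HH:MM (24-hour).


Local time: 07:03 at UTC+10 (offset 10h)
Target zone: UTC+9 (offset 9h)
Difference: 9 - (10) = -1 hours
Calculation: 7 + (-1) = 6
Result: 06:03

06:03


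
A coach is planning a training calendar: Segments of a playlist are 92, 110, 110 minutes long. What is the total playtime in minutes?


Durations: 92, 110, 110
Running sum: 92
+ 110 = 202
+ 110 = 312
Total duration: 312 minutes
That is 5 hours and 12 minutes

312


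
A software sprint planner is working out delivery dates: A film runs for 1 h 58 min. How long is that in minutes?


Hours: 1
Minutes: 58
Convert hours to minutes: 1 x 60 = 60
Add remaining minutes: 60 + 58 = 118

118


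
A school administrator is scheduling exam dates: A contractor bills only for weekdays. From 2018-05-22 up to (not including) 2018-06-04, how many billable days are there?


Start: 2018-05-22 (Tuesday)
End (exclusive): 2018-06-04 (Monday)
Total calendar days: 13
Full weeks: 13 // 7 = 1 -> 5 weekdays
Remaining 6 days starting on Tuesday:
  Tue(w), Wed(w), Thu(w), Fri(w), Sat(-), Sun(-) -> 4 weekdays
Total business days: 5 + 4 = 9

9


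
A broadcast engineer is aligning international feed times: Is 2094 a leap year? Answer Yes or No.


Year: 2094
Divisible by 4? 2094 / 4 = 523.5 -> No
Not divisible by 4, so NOT a leap year

No


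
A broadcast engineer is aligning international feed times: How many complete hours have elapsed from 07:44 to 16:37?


Start: 07:44
End: 16:37
Hour difference: 16 - 7 = 9 hours
Minute difference: 37 - 44 = -7 minutes
Total minutes: 533
Complete hours: 533 / 60 = 8 (remainder 53)

8


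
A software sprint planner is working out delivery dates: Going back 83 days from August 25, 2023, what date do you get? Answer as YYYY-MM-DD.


Start: 2023-08-25
Subtracting 83 days
Days already passed in August: 25
After going back through August: 58 more days to subtract
July 2023: 31 days, 27 remaining
June 2023 has 30 days, need 27
Result: 2023-06-03

2023-06-03


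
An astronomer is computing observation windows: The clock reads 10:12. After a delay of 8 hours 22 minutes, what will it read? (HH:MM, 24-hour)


Start time: 10:12
Adding: 8 hours 22 minutes
Minutes: 12 + 22 = 34
Hours: 10 + 8 + 0 = 18
Result: 18:34

18:34


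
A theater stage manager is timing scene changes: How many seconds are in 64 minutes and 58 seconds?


Minutes: 64
Extra seconds: 58
Seconds per minute: 60
Minutes to seconds: 64 x 60 = 3840
Total: 3840 + 58 = 3898

3898


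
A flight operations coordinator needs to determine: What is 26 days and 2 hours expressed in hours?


Days: 26
Extra hours: 2
Hours per day: 24
Days to hours: 26 x 24 = 624
Total: 624 + 2 = 626

626


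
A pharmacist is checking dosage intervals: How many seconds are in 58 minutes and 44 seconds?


Minutes: 58
Seconds: 44
Convert minutes to seconds: 58 x 60 = 3480
Add remaining seconds: 3480 + 44 = 3524

3524


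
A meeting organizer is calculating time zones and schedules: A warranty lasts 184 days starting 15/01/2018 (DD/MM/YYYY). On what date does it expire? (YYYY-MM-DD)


Start: 2018-01-15
Adding 184 days
Days remaining in January: 16
After January: 168 days still to add
February 2018: 28 days, 140 remaining
March 2018: 31 days, 109 remaining
April 2018: 30 days, 79 remaining
May 2018: 31 days, 48 remaining
Result: 2018-07-18

2018-07-18


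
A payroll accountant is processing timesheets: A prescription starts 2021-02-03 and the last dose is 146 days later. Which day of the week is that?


Start: 2021-02-03 (Wednesday)
Step 1 - find target date: add 146 days
  2021-02-03 + 146 days = 2021-06-29
Step 2 - day of week:
  146 mod 7 = 6
  Wednesday + 6 days -> Tuesday
Result: Tuesday (2021-06-29)

Tuesday


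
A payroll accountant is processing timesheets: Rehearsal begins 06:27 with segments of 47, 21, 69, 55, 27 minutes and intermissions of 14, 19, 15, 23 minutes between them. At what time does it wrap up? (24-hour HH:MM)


Start: 06:27 = 387 min from midnight
  after task 1 (47 min): 07:14
  after break (14 min): 07:28
  after task 2 (21 min): 07:49
  after break (19 min): 08:08
  after task 3 (69 min): 09:17
  after break (15 min): 09:32
  after task 4 (55 min): 10:27
  after break (23 min): 10:50
  after task 5 (27 min): 11:17
Total elapsed: 290 minutes
End time: 11:17

11:17


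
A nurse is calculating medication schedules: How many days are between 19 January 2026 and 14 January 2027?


Start date: 2026-01-19
End date: 2027-01-14
Jan 2026: +13 days
Feb 2026: +28 days
Mar 2026: +31 days
... (10 more months)
Total: 360 days

360


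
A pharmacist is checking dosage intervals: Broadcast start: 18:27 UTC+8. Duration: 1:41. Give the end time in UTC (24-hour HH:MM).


Start: 18:27 in UTC+8
Step 1 - add duration:
  minutes: 27 + 41 = 68 (carry 1h)
  hours: 18 + 1 + 1 = 20
  end in UTC+8: 20:08
Step 2 - convert UTC+8 -> UTC:
  offset difference: 0 - (8) = -8 hours
  20 + (-8) = 12 -> mod 24 = 12
Result: 12:08 in UTC

12:08


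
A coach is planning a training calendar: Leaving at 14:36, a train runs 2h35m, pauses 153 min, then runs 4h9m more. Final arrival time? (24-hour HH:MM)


Depart: 14:36
Leg 1: +155 min -> 17:11
Layover: +153 min -> 19:44
Leg 2: +249 min -> 23:53
Total travel: 557 minutes = 9h 17m
Arrival: 23:53

23:53


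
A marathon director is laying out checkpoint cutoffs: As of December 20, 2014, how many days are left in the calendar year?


Start: December 20, 2014
End: December 31, 2014
Days left in December: 11
Total: 11 days

11


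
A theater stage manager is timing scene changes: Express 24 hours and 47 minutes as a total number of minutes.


Hours: 24
Extra minutes: 47
Minutes per hour: 60
Hours to minutes: 24 x 60 = 1440
Total: 1440 + 47 = 1487

1487


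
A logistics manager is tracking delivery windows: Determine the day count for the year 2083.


Year: 2083
Check leap year rules:
Divisible by 4? No
2083 is not a leap year
Days: 365

365


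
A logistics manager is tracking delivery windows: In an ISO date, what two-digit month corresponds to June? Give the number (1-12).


Calendar month order:
5. May
6. June <--
7. July
June is month number 6

6


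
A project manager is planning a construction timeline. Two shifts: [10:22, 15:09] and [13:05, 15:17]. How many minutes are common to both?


Interval A: [622, 909] minutes from midnight
Interval B: [785, 917] minutes from midnight
Overlap start = max(622, 785) = 785
Overlap end = min(909, 917) = 909
Overlap = 909 - 785 = 124 minutes

124


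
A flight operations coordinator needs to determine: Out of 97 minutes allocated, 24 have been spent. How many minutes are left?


Total budget: 97 minutes
Time used: 24 minutes
Remaining: 97 - 24 = 73 minutes
Percent used: 24.7%
Percent remaining: 75.3%

73


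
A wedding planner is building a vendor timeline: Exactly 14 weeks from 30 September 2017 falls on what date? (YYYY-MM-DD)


Start: 2017-09-30
Weeks to add: 14
Convert to days: 14 x 7 = 98 days
Add 98 days to 2017-09-30
Result: 2018-01-06

2018-01-06


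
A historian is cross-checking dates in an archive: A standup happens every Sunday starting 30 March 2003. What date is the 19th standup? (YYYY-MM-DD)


First occurrence: 2003-03-30 (occurrence 1)
Each occurrence is 7 days after the previous.
Occurrence 19 is 18 weeks after the first.
18 weeks = 126 days
2003-03-30 + 126 days = 2003-08-03

2003-08-03


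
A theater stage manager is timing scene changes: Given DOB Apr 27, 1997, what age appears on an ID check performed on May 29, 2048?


Birth: 1997-04-27
Reference: 2048-05-29
Year difference: 2048 - 1997 = 51
Has birthday (04-27) occurred by 05-29? Yes
Age in full years: 51

51


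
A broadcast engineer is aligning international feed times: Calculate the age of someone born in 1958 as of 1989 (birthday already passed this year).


Birth year: 1958
Current year: 1989
Age = current year - birth year
Age = 1989 - 1958 = 31

31


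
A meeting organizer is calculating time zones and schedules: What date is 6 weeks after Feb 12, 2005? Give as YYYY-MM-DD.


Start: 2005-02-12
Weeks to add: 6
Convert to days: 6 x 7 = 42 days
Add 42 days to 2005-02-12
Result: 2005-03-26

2005-03-26


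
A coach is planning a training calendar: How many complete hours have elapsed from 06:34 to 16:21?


Start: 06:34
End: 16:21
Hour difference: 16 - 6 = 10 hours
Minute difference: 21 - 34 = -13 minutes
Total minutes: 587
Complete hours: 587 / 60 = 9 (remainder 47)

9


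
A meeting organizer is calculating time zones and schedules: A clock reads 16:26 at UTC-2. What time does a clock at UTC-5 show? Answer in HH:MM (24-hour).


Local time: 16:26 at UTC-2 (offset -2h)
Target zone: UTC-5 (offset -5h)
Difference: -5 - (-2) = -3 hours
Calculation: 16 + (-3) = 13
Result: 13:26

13:26


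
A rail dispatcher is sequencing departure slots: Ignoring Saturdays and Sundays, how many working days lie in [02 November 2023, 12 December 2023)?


Start: 2023-11-02 (Thursday)
End (exclusive): 2023-12-12 (Tuesday)
Total calendar days: 40
Full weeks: 40 // 7 = 5 -> 25 weekdays
Remaining 5 days starting on Thursday:
  Thu(w), Fri(w), Sat(-), Sun(-), Mon(w) -> 3 weekdays
Total business days: 25 + 3 = 28

28


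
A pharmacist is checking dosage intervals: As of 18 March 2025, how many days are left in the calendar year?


Start: March 18, 2025
End: December 31, 2025
Days left in March: 13
April: 30
May: 31
June: 30
July: 31
... plus remaining months
Sum of remaining months: 275
Total: 13 + 275 = 288

288


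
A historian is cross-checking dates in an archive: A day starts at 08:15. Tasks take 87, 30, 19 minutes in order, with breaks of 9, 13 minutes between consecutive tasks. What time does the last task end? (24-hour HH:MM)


Start: 08:15 = 495 min from midnight
  after task 1 (87 min): 09:42
  after break (9 min): 09:51
  after task 2 (30 min): 10:21
  after break (13 min): 10:34
  after task 3 (19 min): 10:53
Total elapsed: 158 minutes
End time: 10:53

10:53


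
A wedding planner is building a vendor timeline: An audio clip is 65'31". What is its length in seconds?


Minutes: 65
Seconds: 31
Convert minutes to seconds: 65 x 60 = 3900
Add remaining seconds: 3900 + 31 = 3931

3931


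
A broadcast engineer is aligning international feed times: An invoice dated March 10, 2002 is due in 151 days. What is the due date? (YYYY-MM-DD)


Start: 2002-03-10
Adding 151 days
Days remaining in March: 21
After March: 130 days still to add
April 2002: 30 days, 100 remaining
May 2002: 31 days, 69 remaining
June 2002: 30 days, 39 remaining
July 2002: 31 days, 8 remaining
Result: 2002-08-08

2002-08-08


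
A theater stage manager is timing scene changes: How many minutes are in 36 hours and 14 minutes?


Hours: 36
Minutes: 14
Convert hours to minutes: 36 x 60 = 2160
Add remaining minutes: 2160 + 14 = 2174

2174


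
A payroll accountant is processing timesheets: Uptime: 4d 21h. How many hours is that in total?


Days: 4
Extra hours: 21
Hours per day: 24
Days to hours: 4 x 24 = 96
Total: 96 + 21 = 117

117


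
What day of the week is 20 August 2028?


Date: 2028-08-20
January 1, 2028 is a Saturday
Day of year: 233
Offset from Jan 1: 232 days
232 mod 7 = 1
Result: Sunday

Sunday


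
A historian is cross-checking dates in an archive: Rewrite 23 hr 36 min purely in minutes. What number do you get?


Hours: 23
Extra minutes: 36
Minutes per hour: 60
Hours to minutes: 23 x 60 = 1380
Total: 1380 + 36 = 1416

1416


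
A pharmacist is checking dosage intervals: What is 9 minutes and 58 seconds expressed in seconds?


Minutes: 9
Extra seconds: 58
Seconds per minute: 60
Minutes to seconds: 9 x 60 = 540
Total: 540 + 58 = 598

598


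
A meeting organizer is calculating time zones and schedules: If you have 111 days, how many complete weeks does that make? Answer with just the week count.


Total days: 111
Days per week: 7
Division: 111 / 7 = 15 remainder 6
Complete weeks: 15
Remaining days: 6

15


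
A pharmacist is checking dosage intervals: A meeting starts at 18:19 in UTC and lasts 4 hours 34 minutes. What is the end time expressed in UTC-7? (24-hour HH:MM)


Start: 18:19 in UTC
Step 1 - add duration:
  minutes: 19 + 34 = 53
  hours: 18 + 4 + 0 = 22
  end in UTC: 22:53
Step 2 - convert UTC -> UTC-7:
  offset difference: -7 - (0) = -7 hours
  22 + (-7) = 15 -> mod 24 = 15
Result: 15:53 in UTC-7

15:53


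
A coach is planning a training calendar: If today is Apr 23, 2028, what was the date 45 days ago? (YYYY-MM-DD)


Start: 2028-04-23
Subtracting 45 days
Days already passed in April: 23
After going back through April: 22 more days to subtract
March 2028 has 31 days, need 22
Result: 2028-03-09

2028-03-09


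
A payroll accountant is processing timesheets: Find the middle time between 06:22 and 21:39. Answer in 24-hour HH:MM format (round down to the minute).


Start time: 06:22 = 382 minutes from midnight
End time: 21:39 = 1299 minutes from midnight
Sum: 382 + 1299 = 1681
Midpoint: 1681 / 2 = 840 minutes
Convert: 840 / 60 = 14 hours, 0 minutes
Result: 14:00

14:00


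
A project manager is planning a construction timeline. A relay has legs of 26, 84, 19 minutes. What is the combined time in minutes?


Durations: 26, 84, 19
Running sum: 26
+ 84 = 110
+ 19 = 129
Total duration: 129 minutes
That is 2 hours and 9 minutes

129


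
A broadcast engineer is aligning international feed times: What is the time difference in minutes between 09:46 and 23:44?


Start time: 09:46 = 586 minutes from midnight
End time: 23:44 = 1424 minutes from midnight
Difference: 1424 - 586 = 838 minutes
That is 13 hours and 58 minutes

838


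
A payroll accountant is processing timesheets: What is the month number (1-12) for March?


Calendar month order:
2. February
3. March <--
4. April
March is month number 3

3


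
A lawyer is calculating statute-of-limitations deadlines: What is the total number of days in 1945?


Year: 1945
Check leap year rules:
Divisible by 4? No
1945 is not a leap year
Days: 365

365


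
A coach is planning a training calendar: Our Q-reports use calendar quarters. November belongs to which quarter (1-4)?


Month: November (month 11)
Q1: January-March (months 1-3)
Q2: April-June (months 4-6)
Q3: July-September (months 7-9)
Q4: October-December (months 10-12)
Month 11 falls in Q4

4


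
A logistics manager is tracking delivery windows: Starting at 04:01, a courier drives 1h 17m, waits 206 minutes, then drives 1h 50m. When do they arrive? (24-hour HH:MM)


Depart: 04:01
Leg 1: +77 min -> 05:18
Layover: +206 min -> 08:44
Leg 2: +110 min -> 10:34
Total travel: 393 minutes = 6h 33m
Arrival: 10:34

10:34


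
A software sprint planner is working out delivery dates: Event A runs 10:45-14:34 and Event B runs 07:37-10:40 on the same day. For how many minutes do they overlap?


Interval A: [645, 874] minutes from midnight
Interval B: [457, 640] minutes from midnight
Overlap start = max(645, 457) = 645
Overlap end = min(874, 640) = 640
End <= start, so the intervals do not overlap: 0 minutes

0


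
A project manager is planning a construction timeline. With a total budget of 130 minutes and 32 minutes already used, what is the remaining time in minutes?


Total budget: 130 minutes
Time used: 32 minutes
Remaining: 130 - 32 = 98 minutes
Percent used: 24.6%
Percent remaining: 75.4%

98


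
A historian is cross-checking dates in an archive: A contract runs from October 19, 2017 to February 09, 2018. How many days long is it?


Start date: 2017-10-19
End date: 2018-02-09
Oct 2017: +13 days
Nov 2017: +30 days
Dec 2017: +31 days
Jan 2018: +31 days
Feb 2018: +8 days
Total: 113 days

113


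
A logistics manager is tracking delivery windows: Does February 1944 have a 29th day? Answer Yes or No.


Year: 1944
Divisible by 4? 1944 / 4 = 486.0 -> Yes
Divisible by 100? 1944 / 100 = 19.44 -> No
Divisible by 4 but not 100, so it IS a leap year

Yes


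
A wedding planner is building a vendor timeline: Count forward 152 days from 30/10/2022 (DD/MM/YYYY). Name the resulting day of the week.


Start: 2022-10-30 (Sunday)
Step 1 - find target date: add 152 days
  2022-10-30 + 152 days = 2023-03-31
Step 2 - day of week:
  152 mod 7 = 5
  Sunday + 5 days -> Friday
Result: Friday (2023-03-31)

Friday


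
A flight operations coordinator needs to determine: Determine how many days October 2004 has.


Month: October
Year: 2004
October is a 31-day month
Total: 31 days

31


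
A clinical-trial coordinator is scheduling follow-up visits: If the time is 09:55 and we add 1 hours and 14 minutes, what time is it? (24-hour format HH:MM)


Start time: 09:55
Adding: 1 hours 14 minutes
Minutes: 55 + 14 = 69
Minute overflow: 69 >= 60, so carry 1 hour, minutes = 9
Hours: 9 + 1 + 1 = 11
Result: 11:09

11:09


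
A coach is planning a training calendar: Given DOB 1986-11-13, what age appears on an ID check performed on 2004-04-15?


Birth: 1986-11-13
Reference: 2004-04-15
Year difference: 2004 - 1986 = 18
Has birthday (11-13) occurred by 04-15? No
Birthday not yet reached this year -> subtract 1
Age in full years: 17

17


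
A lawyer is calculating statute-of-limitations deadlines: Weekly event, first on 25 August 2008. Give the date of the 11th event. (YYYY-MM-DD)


First occurrence: 2008-08-25 (occurrence 1)
Each occurrence is 7 days after the previous.
Occurrence 11 is 10 weeks after the first.
10 weeks = 70 days
2008-08-25 + 70 days = 2008-11-03

2008-11-03


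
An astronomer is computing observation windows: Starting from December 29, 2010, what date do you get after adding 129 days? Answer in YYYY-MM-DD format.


Start: 2010-12-29
Adding 129 days
Days remaining in December: 2
After December: 127 days still to add
January 2011: 31 days, 96 remaining
February 2011: 28 days, 68 remaining
March 2011: 31 days, 37 remaining
April 2011: 30 days, 7 remaining
Result: 2011-05-07

2011-05-07


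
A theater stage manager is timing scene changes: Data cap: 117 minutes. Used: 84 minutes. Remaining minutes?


Total budget: 117 minutes
Time used: 84 minutes
Remaining: 117 - 84 = 33 minutes
Percent used: 71.8%
Percent remaining: 28.2%

33


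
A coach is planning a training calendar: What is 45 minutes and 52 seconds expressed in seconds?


Minutes: 45
Extra seconds: 52
Seconds per minute: 60
Minutes to seconds: 45 x 60 = 2700
Total: 2700 + 52 = 2752

2752


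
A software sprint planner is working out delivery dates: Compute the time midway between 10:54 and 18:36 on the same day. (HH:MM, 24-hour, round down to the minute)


Start time: 10:54 = 654 minutes from midnight
End time: 18:36 = 1116 minutes from midnight
Sum: 654 + 1116 = 1770
Midpoint: 1770 / 2 = 885 minutes
Convert: 885 / 60 = 14 hours, 45 minutes
Result: 14:45

14:45


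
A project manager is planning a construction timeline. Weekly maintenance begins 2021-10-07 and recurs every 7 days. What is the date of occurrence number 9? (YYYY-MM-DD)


First occurrence: 2021-10-07 (occurrence 1)
Each occurrence is 7 days after the previous.
Occurrence 9 is 8 weeks after the first.
8 weeks = 56 days
2021-10-07 + 56 days = 2021-12-02

2021-12-02


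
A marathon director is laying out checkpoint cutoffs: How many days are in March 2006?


Month: March
Year: 2006
March is a 31-day month
Total: 31 days

31


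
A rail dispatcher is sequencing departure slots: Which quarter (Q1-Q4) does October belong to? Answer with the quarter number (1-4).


Month: October (month 10)
Q1: January-March (months 1-3)
Q2: April-June (months 4-6)
Q3: July-September (months 7-9)
Q4: October-December (months 10-12)
Month 10 falls in Q4

4


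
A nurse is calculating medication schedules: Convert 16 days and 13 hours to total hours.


Days: 16
Extra hours: 13
Hours per day: 24
Days to hours: 16 x 24 = 384
Total: 384 + 13 = 397

397


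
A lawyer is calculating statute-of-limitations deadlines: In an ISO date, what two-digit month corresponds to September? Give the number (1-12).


Calendar month order:
8. August
9. September <--
10. October
September is month number 9

9


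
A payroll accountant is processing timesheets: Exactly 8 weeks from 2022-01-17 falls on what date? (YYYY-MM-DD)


Start: 2022-01-17
Weeks to add: 8
Convert to days: 8 x 7 = 56 days
Add 56 days to 2022-01-17
Result: 2022-03-14

2022-03-14


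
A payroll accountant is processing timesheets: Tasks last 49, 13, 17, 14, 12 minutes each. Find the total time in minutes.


Durations: 49, 13, 17, 14, 12
Running sum: 49
+ 13 = 62
+ 17 = 79
+ 14 = 93
+ 12 = 105
Total duration: 105 minutes
That is 1 hours and 45 minutes

105


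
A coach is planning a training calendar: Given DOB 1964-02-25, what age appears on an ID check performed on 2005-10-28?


Birth: 1964-02-25
Reference: 2005-10-28
Year difference: 2005 - 1964 = 41
Has birthday (02-25) occurred by 10-28? Yes
Age in full years: 41

41


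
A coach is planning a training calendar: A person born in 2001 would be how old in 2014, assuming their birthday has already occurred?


Birth year: 2001
Current year: 2014
Age = current year - birth year
Age = 2014 - 2001 = 13

13


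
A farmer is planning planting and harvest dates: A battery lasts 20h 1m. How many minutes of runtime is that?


Hours: 20
Extra minutes: 1
Minutes per hour: 60
Hours to minutes: 20 x 60 = 1200
Total: 1200 + 1 = 1201

1201


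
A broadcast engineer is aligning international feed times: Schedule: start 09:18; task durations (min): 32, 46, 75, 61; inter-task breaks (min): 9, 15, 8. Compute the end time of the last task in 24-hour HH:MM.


Start: 09:18 = 558 min from midnight
  after task 1 (32 min): 09:50
  after break (9 min): 09:59
  after task 2 (46 min): 10:45
  after break (15 min): 11:00
  after task 3 (75 min): 12:15
  after break (8 min): 12:23
  after task 4 (61 min): 13:24
Total elapsed: 246 minutes
End time: 13:24

13:24


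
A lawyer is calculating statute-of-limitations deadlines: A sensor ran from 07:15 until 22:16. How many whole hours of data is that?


Start: 07:15
End: 22:16
Hour difference: 22 - 7 = 15 hours
Minute difference: 16 - 15 = 1 minutes
Total minutes: 901
Complete hours: 901 / 60 = 15 (remainder 1)

15


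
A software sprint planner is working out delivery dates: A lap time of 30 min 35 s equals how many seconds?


Minutes: 30
Seconds: 35
Convert minutes to seconds: 30 x 60 = 1800
Add remaining seconds: 1800 + 35 = 1835

1835


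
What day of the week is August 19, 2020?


Date: 2020-08-19
January 1, 2020 is a Wednesday
Day of year: 232
Offset from Jan 1: 231 days
231 mod 7 = 0
Result: Wednesday

Wednesday


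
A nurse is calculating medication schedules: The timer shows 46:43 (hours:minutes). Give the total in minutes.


Hours: 46
Minutes: 43
Convert hours to minutes: 46 x 60 = 2760
Add remaining minutes: 2760 + 43 = 2803

2803


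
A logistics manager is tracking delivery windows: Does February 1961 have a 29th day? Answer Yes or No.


Year: 1961
Divisible by 4? 1961 / 4 = 490.25 -> No
Not divisible by 4, so NOT a leap year

No


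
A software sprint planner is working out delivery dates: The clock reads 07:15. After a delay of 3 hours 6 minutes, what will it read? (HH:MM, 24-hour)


Start time: 07:15
Adding: 3 hours 6 minutes
Minutes: 15 + 6 = 21
Hours: 7 + 3 + 0 = 10
Result: 10:21

10:21


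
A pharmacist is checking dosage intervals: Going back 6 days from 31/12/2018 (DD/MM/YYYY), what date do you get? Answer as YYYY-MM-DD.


Start: 2018-12-31
Subtracting 6 days
Days already passed in December: 31
Result: 2018-12-25

2018-12-25


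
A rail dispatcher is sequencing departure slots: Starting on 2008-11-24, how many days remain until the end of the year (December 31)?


Start: November 24, 2008
End: December 31, 2008
Days left in November: 6
December: 31
Sum of remaining months: 31
Total: 6 + 31 = 37

37


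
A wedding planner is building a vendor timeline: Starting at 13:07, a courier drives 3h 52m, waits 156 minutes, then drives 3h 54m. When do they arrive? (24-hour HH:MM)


Depart: 13:07
Leg 1: +232 min -> 16:59
Layover: +156 min -> 19:35
Leg 2: +234 min -> 23:29
Total travel: 622 minutes = 10h 22m
Arrival: 23:29

23:29


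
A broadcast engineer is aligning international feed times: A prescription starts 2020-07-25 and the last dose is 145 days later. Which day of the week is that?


Start: 2020-07-25 (Saturday)
Step 1 - find target date: add 145 days
  2020-07-25 + 145 days = 2020-12-17
Step 2 - day of week:
  145 mod 7 = 5
  Saturday + 5 days -> Thursday
Result: Thursday (2020-12-17)

Thursday


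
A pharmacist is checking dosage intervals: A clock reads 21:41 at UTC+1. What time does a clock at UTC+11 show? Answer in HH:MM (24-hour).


Local time: 21:41 at UTC+1 (offset 1h)
Target zone: UTC+11 (offset 11h)
Difference: 11 - (1) = 10 hours
Calculation: 21 + (10) = 31
Wraparound: (31) mod 24 = 7
Result: 07:41

07:41


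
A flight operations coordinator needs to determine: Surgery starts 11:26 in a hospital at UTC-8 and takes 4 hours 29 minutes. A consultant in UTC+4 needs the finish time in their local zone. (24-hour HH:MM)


Start: 11:26 in UTC-8
Step 1 - add duration:
  minutes: 26 + 29 = 55
  hours: 11 + 4 + 0 = 15
  end in UTC-8: 15:55
Step 2 - convert UTC-8 -> UTC+4:
  offset difference: 4 - (-8) = 12 hours
  15 + (12) = 27 -> mod 24 = 3
Result: 03:55 in UTC+4

03:55


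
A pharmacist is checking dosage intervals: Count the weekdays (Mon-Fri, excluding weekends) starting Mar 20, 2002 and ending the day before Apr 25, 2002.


Start: 2002-03-20 (Wednesday)
End (exclusive): 2002-04-25 (Thursday)
Total calendar days: 36
Full weeks: 36 // 7 = 5 -> 25 weekdays
Remaining 1 days starting on Wednesday:
  Wed(w) -> 1 weekdays
Total business days: 25 + 1 = 26

26


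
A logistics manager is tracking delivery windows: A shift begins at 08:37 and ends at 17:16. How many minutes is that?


Start time: 08:37 = 517 minutes from midnight
End time: 17:16 = 1036 minutes from midnight
Difference: 1036 - 517 = 519 minutes
That is 8 hours and 39 minutes

519


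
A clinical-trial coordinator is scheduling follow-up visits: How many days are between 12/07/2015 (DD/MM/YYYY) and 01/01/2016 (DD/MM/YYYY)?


Start date: 2015-07-12
End date: 2016-01-01
Jul 2015: +20 days
Aug 2015: +31 days
Sep 2015: +30 days
... (3 more months)
Total: 173 days

173


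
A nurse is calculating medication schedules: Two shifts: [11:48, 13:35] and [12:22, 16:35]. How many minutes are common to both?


Interval A: [708, 815] minutes from midnight
Interval B: [742, 995] minutes from midnight
Overlap start = max(708, 742) = 742
Overlap end = min(815, 995) = 815
Overlap = 815 - 742 = 73 minutes

73


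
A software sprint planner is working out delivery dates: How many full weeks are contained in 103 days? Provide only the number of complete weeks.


Total days: 103
Days per week: 7
Division: 103 / 7 = 14 remainder 5
Complete weeks: 14
Remaining days: 5

14


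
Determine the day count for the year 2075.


Year: 2075
Check leap year rules:
Divisible by 4? No
2075 is not a leap year
Days: 365

365


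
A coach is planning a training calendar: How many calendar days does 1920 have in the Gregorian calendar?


Year: 1920
Check leap year rules:
Divisible by 4? Yes
Divisible by 100? No
1920 is a leap year
Days: 366

366


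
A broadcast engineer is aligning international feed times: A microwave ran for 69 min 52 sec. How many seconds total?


Minutes: 69
Extra seconds: 52
Seconds per minute: 60
Minutes to seconds: 69 x 60 = 4140
Total: 4140 + 52 = 4192

4192


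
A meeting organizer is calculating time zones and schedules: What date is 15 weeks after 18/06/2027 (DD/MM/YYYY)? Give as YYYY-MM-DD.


Start: 2027-06-18
Weeks to add: 15
Convert to days: 15 x 7 = 105 days
Add 105 days to 2027-06-18
Result: 2027-10-01

2027-10-01


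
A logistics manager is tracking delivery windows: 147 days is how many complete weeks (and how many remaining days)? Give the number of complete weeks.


Total days: 147
Days per week: 7
Division: 147 / 7 = 21 remainder 0
Complete weeks: 21
Remaining days: 0

21


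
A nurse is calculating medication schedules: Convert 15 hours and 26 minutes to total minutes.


Hours: 15
Extra minutes: 26
Minutes per hour: 60
Hours to minutes: 15 x 60 = 900
Total: 900 + 26 = 926

926


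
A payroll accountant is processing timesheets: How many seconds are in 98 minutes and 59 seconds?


Minutes: 98
Seconds: 59
Convert minutes to seconds: 98 x 60 = 5880
Add remaining seconds: 5880 + 59 = 5939

5939


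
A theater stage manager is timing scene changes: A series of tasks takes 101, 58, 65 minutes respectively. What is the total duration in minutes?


Durations: 101, 58, 65
Running sum: 101
+ 58 = 159
+ 65 = 224
Total duration: 224 minutes
That is 3 hours and 44 minutes

224


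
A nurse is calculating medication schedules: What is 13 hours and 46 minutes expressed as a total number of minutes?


Hours: 13
Minutes: 46
Convert hours to minutes: 13 x 60 = 780
Add remaining minutes: 780 + 46 = 826

826


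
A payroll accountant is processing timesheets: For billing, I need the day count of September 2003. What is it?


Month: September
Year: 2003
September is a 30-day month
Total: 30 days

30


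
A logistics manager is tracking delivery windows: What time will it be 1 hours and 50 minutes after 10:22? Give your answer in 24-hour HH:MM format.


Start time: 10:22
Adding: 1 hours 50 minutes
Minutes: 22 + 50 = 72
Minute overflow: 72 >= 60, so carry 1 hour, minutes = 12
Hours: 10 + 1 + 1 = 12
Result: 12:12

12:12


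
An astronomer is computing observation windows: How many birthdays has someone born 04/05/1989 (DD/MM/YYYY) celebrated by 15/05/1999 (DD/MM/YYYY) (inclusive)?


Birth: 1989-05-04
Reference: 1999-05-15
Year difference: 1999 - 1989 = 10
Has birthday (05-04) occurred by 05-15? Yes
Age in full years: 10

10


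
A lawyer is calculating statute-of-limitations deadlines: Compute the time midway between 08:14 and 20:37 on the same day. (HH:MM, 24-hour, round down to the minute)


Start time: 08:14 = 494 minutes from midnight
End time: 20:37 = 1237 minutes from midnight
Sum: 494 + 1237 = 1731
Midpoint: 1731 / 2 = 865 minutes
Convert: 865 / 60 = 14 hours, 25 minutes
Result: 14:25

14:25


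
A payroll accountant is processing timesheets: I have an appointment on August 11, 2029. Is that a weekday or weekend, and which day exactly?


Date: 2029-08-11
January 1, 2029 is a Monday
Day of year: 223
Offset from Jan 1: 222 days
222 mod 7 = 5
Result: Saturday

Saturday


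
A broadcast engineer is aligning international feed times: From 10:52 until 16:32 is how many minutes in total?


Start time: 10:52 = 652 minutes from midnight
End time: 16:32 = 992 minutes from midnight
Difference: 992 - 652 = 340 minutes
That is 5 hours and 40 minutes

340


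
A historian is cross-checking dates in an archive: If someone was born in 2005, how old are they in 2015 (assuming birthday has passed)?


Birth year: 2005
Current year: 2015
Age = current year - birth year
Age = 2015 - 2005 = 10

10


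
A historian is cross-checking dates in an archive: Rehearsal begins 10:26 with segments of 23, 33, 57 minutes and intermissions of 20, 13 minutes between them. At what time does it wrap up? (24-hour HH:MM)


Start: 10:26 = 626 min from midnight
  after task 1 (23 min): 10:49
  after break (20 min): 11:09
  after task 2 (33 min): 11:42
  after break (13 min): 11:55
  after task 3 (57 min): 12:52
Total elapsed: 146 minutes
End time: 12:52

12:52


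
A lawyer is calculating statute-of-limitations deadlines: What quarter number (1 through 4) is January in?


Month: January (month 1)
Q1: January-March (months 1-3)
Q2: April-June (months 4-6)
Q3: July-September (months 7-9)
Q4: October-December (months 10-12)
Month 1 falls in Q1

1


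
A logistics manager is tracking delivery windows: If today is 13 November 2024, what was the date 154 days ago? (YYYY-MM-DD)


Start: 2024-11-13
Subtracting 154 days
Days already passed in November: 13
After going back through November: 141 more days to subtract
October 2024: 31 days, 110 remaining
September 2024: 30 days, 80 remaining
August 2024: 31 days, 49 remaining
July 2024: 31 days, 18 remaining
Result: 2024-06-12

2024-06-12


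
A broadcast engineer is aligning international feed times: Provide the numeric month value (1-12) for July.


Calendar month order:
6. June
7. July <--
8. August
July is month number 7

7


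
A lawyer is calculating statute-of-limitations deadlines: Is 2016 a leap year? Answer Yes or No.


Year: 2016
Divisible by 4? 2016 / 4 = 504.0 -> Yes
Divisible by 100? 2016 / 100 = 20.16 -> No
Divisible by 4 but not 100, so it IS a leap year

Yes


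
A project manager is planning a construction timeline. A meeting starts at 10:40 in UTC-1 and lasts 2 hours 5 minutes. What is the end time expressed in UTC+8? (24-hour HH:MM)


Start: 10:40 in UTC-1
Step 1 - add duration:
  minutes: 40 + 5 = 45
  hours: 10 + 2 + 0 = 12
  end in UTC-1: 12:45
Step 2 - convert UTC-1 -> UTC+8:
  offset difference: 8 - (-1) = 9 hours
  12 + (9) = 21 -> mod 24 = 21
Result: 21:45 in UTC+8

21:45


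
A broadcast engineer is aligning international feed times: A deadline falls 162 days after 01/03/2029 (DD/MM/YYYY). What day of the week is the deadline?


Start: 2029-03-01 (Thursday)
Step 1 - find target date: add 162 days
  2029-03-01 + 162 days = 2029-08-10
Step 2 - day of week:
  162 mod 7 = 1
  Thursday + 1 days -> Friday
Result: Friday (2029-08-10)

Friday


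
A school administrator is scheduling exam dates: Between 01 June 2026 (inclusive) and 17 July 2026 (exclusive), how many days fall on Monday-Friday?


Start: 2026-06-01 (Monday)
End (exclusive): 2026-07-17 (Friday)
Total calendar days: 46
Full weeks: 46 // 7 = 6 -> 30 weekdays
Remaining 4 days starting on Monday:
  Mon(w), Tue(w), Wed(w), Thu(w) -> 4 weekdays
Total business days: 30 + 4 = 34

34


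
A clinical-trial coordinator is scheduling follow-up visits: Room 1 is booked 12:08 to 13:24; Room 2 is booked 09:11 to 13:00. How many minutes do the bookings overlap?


Interval A: [728, 804] minutes from midnight
Interval B: [551, 780] minutes from midnight
Overlap start = max(728, 551) = 728
Overlap end = min(804, 780) = 780
Overlap = 780 - 728 = 52 minutes

52


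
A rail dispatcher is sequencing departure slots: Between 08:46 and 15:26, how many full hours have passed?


Start: 08:46
End: 15:26
Hour difference: 15 - 8 = 7 hours
Minute difference: 26 - 46 = -20 minutes
Total minutes: 400
Complete hours: 400 / 60 = 6 (remainder 40)

6


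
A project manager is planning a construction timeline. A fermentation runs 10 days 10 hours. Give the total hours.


Days: 10
Extra hours: 10
Hours per day: 24
Days to hours: 10 x 24 = 240
Total: 240 + 10 = 250

250


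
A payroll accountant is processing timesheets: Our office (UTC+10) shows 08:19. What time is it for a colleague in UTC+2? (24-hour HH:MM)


Local time: 08:19 at UTC+10 (offset 10h)
Target zone: UTC+2 (offset 2h)
Difference: 2 - (10) = -8 hours
Calculation: 8 + (-8) = 0
Result: 00:19

00:19


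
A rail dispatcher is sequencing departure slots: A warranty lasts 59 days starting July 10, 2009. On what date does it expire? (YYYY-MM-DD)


Start: 2009-07-10
Adding 59 days
Days remaining in July: 21
After July: 38 days still to add
August 2009: 31 days, 7 remaining
September 2009 has 30 days, need 7
Result: 2009-09-07

2009-09-07


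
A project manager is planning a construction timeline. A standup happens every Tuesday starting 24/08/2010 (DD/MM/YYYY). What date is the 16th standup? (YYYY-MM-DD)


First occurrence: 2010-08-24 (occurrence 1)
Each occurrence is 7 days after the previous.
Occurrence 16 is 15 weeks after the first.
15 weeks = 105 days
2010-08-24 + 105 days = 2010-12-07

2010-12-07


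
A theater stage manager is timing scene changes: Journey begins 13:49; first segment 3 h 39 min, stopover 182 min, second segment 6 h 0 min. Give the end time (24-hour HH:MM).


Depart: 13:49
Leg 1: +219 min -> 17:28
Layover: +182 min -> 20:30
Leg 2: +360 min -> 02:30
Total travel: 761 minutes = 12h 41m
Arrival: 02:30

02:30


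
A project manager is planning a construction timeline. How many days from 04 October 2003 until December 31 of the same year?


Start: October 04, 2003
End: December 31, 2003
Days left in October: 27
November: 30
December: 31
Sum of remaining months: 61
Total: 27 + 61 = 88

88


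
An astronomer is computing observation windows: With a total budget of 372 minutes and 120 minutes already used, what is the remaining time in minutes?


Total budget: 372 minutes
Time used: 120 minutes
Remaining: 372 - 120 = 252 minutes
Percent used: 32.3%
Percent remaining: 67.7%

252


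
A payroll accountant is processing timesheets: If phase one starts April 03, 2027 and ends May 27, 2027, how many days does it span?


Start date: 2027-04-03
End date: 2027-05-27
Apr 2027: +28 days
May 2027: +26 days
Total: 54 days

54


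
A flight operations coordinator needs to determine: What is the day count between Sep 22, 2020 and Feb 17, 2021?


Start date: 2020-09-22
End date: 2021-02-17
Sep 2020: +9 days
Oct 2020: +31 days
Nov 2020: +30 days
... (3 more months)
Total: 148 days

148


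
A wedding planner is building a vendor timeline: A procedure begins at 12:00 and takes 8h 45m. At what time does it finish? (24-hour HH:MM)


Start time: 12:00
Adding: 8 hours 45 minutes
Minutes: 0 + 45 = 45
Hours: 12 + 8 + 0 = 20
Result: 20:45

20:45


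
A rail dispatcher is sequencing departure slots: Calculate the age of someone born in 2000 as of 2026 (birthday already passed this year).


Birth year: 2000
Current year: 2026
Age = current year - birth year
Age = 2026 - 2000 = 26

26


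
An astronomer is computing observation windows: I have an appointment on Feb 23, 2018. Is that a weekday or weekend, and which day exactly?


Date: 2018-02-23
January 1, 2018 is a Monday
Day of year: 54
Offset from Jan 1: 53 days
53 mod 7 = 4
Result: Friday

Friday


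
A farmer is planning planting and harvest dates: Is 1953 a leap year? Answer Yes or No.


Year: 1953
Divisible by 4? 1953 / 4 = 488.25 -> No
Not divisible by 4, so NOT a leap year

No


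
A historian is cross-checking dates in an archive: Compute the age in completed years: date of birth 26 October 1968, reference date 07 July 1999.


Birth: 1968-10-26
Reference: 1999-07-07
Year difference: 1999 - 1968 = 31
Has birthday (10-26) occurred by 07-07? No
Birthday not yet reached this year -> subtract 1
Age in full years: 30

30


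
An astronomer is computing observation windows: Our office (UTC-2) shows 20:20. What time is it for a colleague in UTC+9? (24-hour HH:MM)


Local time: 20:20 at UTC-2 (offset -2h)
Target zone: UTC+9 (offset 9h)
Difference: 9 - (-2) = 11 hours
Calculation: 20 + (11) = 31
Wraparound: (31) mod 24 = 7
Result: 07:20

07:20
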